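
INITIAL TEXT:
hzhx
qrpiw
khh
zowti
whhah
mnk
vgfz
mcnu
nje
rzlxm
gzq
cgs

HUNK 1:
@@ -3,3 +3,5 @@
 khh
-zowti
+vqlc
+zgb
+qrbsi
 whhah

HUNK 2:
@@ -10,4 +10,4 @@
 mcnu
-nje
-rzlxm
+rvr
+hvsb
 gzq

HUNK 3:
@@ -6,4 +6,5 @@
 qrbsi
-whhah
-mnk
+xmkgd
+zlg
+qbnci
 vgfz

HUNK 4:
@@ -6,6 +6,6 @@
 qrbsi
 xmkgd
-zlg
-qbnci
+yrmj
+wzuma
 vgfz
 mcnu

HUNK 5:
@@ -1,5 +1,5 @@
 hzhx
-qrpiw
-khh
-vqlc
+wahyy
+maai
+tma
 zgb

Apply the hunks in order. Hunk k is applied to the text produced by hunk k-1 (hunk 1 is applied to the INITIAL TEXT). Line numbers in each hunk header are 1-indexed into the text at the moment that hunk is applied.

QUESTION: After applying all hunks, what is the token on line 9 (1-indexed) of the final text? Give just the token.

Answer: wzuma

Derivation:
Hunk 1: at line 3 remove [zowti] add [vqlc,zgb,qrbsi] -> 14 lines: hzhx qrpiw khh vqlc zgb qrbsi whhah mnk vgfz mcnu nje rzlxm gzq cgs
Hunk 2: at line 10 remove [nje,rzlxm] add [rvr,hvsb] -> 14 lines: hzhx qrpiw khh vqlc zgb qrbsi whhah mnk vgfz mcnu rvr hvsb gzq cgs
Hunk 3: at line 6 remove [whhah,mnk] add [xmkgd,zlg,qbnci] -> 15 lines: hzhx qrpiw khh vqlc zgb qrbsi xmkgd zlg qbnci vgfz mcnu rvr hvsb gzq cgs
Hunk 4: at line 6 remove [zlg,qbnci] add [yrmj,wzuma] -> 15 lines: hzhx qrpiw khh vqlc zgb qrbsi xmkgd yrmj wzuma vgfz mcnu rvr hvsb gzq cgs
Hunk 5: at line 1 remove [qrpiw,khh,vqlc] add [wahyy,maai,tma] -> 15 lines: hzhx wahyy maai tma zgb qrbsi xmkgd yrmj wzuma vgfz mcnu rvr hvsb gzq cgs
Final line 9: wzuma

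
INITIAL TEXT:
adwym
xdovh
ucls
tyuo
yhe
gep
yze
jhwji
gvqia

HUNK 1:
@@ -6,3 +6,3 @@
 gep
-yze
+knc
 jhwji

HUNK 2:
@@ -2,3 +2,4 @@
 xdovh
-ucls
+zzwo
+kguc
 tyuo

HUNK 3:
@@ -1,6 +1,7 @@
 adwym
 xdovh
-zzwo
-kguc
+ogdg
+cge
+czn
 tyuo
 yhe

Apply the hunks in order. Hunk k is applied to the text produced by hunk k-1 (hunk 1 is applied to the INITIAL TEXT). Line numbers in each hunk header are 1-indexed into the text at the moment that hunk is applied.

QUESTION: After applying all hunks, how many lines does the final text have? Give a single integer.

Hunk 1: at line 6 remove [yze] add [knc] -> 9 lines: adwym xdovh ucls tyuo yhe gep knc jhwji gvqia
Hunk 2: at line 2 remove [ucls] add [zzwo,kguc] -> 10 lines: adwym xdovh zzwo kguc tyuo yhe gep knc jhwji gvqia
Hunk 3: at line 1 remove [zzwo,kguc] add [ogdg,cge,czn] -> 11 lines: adwym xdovh ogdg cge czn tyuo yhe gep knc jhwji gvqia
Final line count: 11

Answer: 11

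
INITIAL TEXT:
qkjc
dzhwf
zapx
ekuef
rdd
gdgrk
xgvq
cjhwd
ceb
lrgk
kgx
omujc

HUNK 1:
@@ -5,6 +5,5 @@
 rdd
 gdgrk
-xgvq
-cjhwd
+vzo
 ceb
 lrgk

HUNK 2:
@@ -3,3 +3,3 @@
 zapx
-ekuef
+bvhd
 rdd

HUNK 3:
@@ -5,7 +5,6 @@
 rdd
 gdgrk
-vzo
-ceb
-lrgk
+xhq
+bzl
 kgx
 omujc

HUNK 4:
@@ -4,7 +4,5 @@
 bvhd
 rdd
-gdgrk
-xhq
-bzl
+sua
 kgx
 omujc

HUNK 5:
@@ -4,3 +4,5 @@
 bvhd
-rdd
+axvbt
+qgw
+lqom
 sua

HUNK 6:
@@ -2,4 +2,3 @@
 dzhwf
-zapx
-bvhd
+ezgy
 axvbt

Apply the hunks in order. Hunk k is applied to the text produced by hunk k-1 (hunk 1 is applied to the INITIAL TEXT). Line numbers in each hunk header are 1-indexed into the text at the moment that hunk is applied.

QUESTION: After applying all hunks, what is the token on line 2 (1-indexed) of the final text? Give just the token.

Answer: dzhwf

Derivation:
Hunk 1: at line 5 remove [xgvq,cjhwd] add [vzo] -> 11 lines: qkjc dzhwf zapx ekuef rdd gdgrk vzo ceb lrgk kgx omujc
Hunk 2: at line 3 remove [ekuef] add [bvhd] -> 11 lines: qkjc dzhwf zapx bvhd rdd gdgrk vzo ceb lrgk kgx omujc
Hunk 3: at line 5 remove [vzo,ceb,lrgk] add [xhq,bzl] -> 10 lines: qkjc dzhwf zapx bvhd rdd gdgrk xhq bzl kgx omujc
Hunk 4: at line 4 remove [gdgrk,xhq,bzl] add [sua] -> 8 lines: qkjc dzhwf zapx bvhd rdd sua kgx omujc
Hunk 5: at line 4 remove [rdd] add [axvbt,qgw,lqom] -> 10 lines: qkjc dzhwf zapx bvhd axvbt qgw lqom sua kgx omujc
Hunk 6: at line 2 remove [zapx,bvhd] add [ezgy] -> 9 lines: qkjc dzhwf ezgy axvbt qgw lqom sua kgx omujc
Final line 2: dzhwf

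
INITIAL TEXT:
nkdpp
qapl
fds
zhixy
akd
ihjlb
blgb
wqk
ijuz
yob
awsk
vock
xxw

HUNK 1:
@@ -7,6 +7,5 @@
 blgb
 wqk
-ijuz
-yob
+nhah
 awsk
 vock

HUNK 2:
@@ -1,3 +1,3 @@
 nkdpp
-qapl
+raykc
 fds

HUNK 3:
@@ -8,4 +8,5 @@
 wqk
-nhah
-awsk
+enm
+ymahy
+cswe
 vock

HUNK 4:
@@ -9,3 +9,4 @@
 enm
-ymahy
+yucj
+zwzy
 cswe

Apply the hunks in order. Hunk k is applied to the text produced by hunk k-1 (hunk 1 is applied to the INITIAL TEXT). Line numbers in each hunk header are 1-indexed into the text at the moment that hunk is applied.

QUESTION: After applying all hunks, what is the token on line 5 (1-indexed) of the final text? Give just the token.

Hunk 1: at line 7 remove [ijuz,yob] add [nhah] -> 12 lines: nkdpp qapl fds zhixy akd ihjlb blgb wqk nhah awsk vock xxw
Hunk 2: at line 1 remove [qapl] add [raykc] -> 12 lines: nkdpp raykc fds zhixy akd ihjlb blgb wqk nhah awsk vock xxw
Hunk 3: at line 8 remove [nhah,awsk] add [enm,ymahy,cswe] -> 13 lines: nkdpp raykc fds zhixy akd ihjlb blgb wqk enm ymahy cswe vock xxw
Hunk 4: at line 9 remove [ymahy] add [yucj,zwzy] -> 14 lines: nkdpp raykc fds zhixy akd ihjlb blgb wqk enm yucj zwzy cswe vock xxw
Final line 5: akd

Answer: akd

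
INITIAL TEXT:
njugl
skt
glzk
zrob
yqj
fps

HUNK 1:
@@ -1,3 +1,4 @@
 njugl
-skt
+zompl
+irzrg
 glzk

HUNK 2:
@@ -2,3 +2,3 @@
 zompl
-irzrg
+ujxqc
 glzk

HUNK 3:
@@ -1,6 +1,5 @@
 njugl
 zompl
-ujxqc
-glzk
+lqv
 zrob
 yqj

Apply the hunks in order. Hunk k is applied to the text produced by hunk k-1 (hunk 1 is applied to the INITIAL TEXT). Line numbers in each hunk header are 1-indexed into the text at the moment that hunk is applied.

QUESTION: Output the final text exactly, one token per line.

Hunk 1: at line 1 remove [skt] add [zompl,irzrg] -> 7 lines: njugl zompl irzrg glzk zrob yqj fps
Hunk 2: at line 2 remove [irzrg] add [ujxqc] -> 7 lines: njugl zompl ujxqc glzk zrob yqj fps
Hunk 3: at line 1 remove [ujxqc,glzk] add [lqv] -> 6 lines: njugl zompl lqv zrob yqj fps

Answer: njugl
zompl
lqv
zrob
yqj
fps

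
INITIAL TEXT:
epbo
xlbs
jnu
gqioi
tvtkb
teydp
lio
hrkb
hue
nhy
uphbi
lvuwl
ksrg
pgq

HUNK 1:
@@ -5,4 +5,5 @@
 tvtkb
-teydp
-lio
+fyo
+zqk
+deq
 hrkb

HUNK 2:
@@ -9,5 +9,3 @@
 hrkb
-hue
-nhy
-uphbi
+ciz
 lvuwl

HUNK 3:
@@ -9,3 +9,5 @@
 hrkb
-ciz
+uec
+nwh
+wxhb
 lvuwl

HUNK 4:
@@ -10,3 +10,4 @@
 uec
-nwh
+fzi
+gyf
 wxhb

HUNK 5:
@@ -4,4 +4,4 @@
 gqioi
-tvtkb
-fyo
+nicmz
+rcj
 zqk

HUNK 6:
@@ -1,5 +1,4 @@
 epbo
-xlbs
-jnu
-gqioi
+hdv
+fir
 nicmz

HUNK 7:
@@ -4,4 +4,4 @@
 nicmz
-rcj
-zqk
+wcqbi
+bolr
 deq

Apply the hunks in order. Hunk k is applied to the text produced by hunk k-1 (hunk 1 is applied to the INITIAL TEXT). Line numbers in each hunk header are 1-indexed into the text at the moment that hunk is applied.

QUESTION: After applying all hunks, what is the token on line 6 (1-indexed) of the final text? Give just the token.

Answer: bolr

Derivation:
Hunk 1: at line 5 remove [teydp,lio] add [fyo,zqk,deq] -> 15 lines: epbo xlbs jnu gqioi tvtkb fyo zqk deq hrkb hue nhy uphbi lvuwl ksrg pgq
Hunk 2: at line 9 remove [hue,nhy,uphbi] add [ciz] -> 13 lines: epbo xlbs jnu gqioi tvtkb fyo zqk deq hrkb ciz lvuwl ksrg pgq
Hunk 3: at line 9 remove [ciz] add [uec,nwh,wxhb] -> 15 lines: epbo xlbs jnu gqioi tvtkb fyo zqk deq hrkb uec nwh wxhb lvuwl ksrg pgq
Hunk 4: at line 10 remove [nwh] add [fzi,gyf] -> 16 lines: epbo xlbs jnu gqioi tvtkb fyo zqk deq hrkb uec fzi gyf wxhb lvuwl ksrg pgq
Hunk 5: at line 4 remove [tvtkb,fyo] add [nicmz,rcj] -> 16 lines: epbo xlbs jnu gqioi nicmz rcj zqk deq hrkb uec fzi gyf wxhb lvuwl ksrg pgq
Hunk 6: at line 1 remove [xlbs,jnu,gqioi] add [hdv,fir] -> 15 lines: epbo hdv fir nicmz rcj zqk deq hrkb uec fzi gyf wxhb lvuwl ksrg pgq
Hunk 7: at line 4 remove [rcj,zqk] add [wcqbi,bolr] -> 15 lines: epbo hdv fir nicmz wcqbi bolr deq hrkb uec fzi gyf wxhb lvuwl ksrg pgq
Final line 6: bolr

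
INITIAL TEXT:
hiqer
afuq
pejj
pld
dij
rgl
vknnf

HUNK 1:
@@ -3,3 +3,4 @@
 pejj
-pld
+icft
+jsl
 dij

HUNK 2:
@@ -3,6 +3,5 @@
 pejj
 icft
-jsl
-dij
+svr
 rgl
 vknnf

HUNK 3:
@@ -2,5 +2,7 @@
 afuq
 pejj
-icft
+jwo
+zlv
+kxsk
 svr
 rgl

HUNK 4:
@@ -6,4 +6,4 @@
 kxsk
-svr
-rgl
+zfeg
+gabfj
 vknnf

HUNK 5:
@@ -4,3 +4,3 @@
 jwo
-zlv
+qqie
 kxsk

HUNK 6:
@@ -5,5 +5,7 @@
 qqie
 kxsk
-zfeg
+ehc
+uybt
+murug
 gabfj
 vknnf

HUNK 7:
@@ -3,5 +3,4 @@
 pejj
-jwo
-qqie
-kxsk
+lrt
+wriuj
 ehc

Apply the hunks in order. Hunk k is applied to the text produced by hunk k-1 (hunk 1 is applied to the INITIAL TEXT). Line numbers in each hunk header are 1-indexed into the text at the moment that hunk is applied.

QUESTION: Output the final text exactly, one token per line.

Hunk 1: at line 3 remove [pld] add [icft,jsl] -> 8 lines: hiqer afuq pejj icft jsl dij rgl vknnf
Hunk 2: at line 3 remove [jsl,dij] add [svr] -> 7 lines: hiqer afuq pejj icft svr rgl vknnf
Hunk 3: at line 2 remove [icft] add [jwo,zlv,kxsk] -> 9 lines: hiqer afuq pejj jwo zlv kxsk svr rgl vknnf
Hunk 4: at line 6 remove [svr,rgl] add [zfeg,gabfj] -> 9 lines: hiqer afuq pejj jwo zlv kxsk zfeg gabfj vknnf
Hunk 5: at line 4 remove [zlv] add [qqie] -> 9 lines: hiqer afuq pejj jwo qqie kxsk zfeg gabfj vknnf
Hunk 6: at line 5 remove [zfeg] add [ehc,uybt,murug] -> 11 lines: hiqer afuq pejj jwo qqie kxsk ehc uybt murug gabfj vknnf
Hunk 7: at line 3 remove [jwo,qqie,kxsk] add [lrt,wriuj] -> 10 lines: hiqer afuq pejj lrt wriuj ehc uybt murug gabfj vknnf

Answer: hiqer
afuq
pejj
lrt
wriuj
ehc
uybt
murug
gabfj
vknnf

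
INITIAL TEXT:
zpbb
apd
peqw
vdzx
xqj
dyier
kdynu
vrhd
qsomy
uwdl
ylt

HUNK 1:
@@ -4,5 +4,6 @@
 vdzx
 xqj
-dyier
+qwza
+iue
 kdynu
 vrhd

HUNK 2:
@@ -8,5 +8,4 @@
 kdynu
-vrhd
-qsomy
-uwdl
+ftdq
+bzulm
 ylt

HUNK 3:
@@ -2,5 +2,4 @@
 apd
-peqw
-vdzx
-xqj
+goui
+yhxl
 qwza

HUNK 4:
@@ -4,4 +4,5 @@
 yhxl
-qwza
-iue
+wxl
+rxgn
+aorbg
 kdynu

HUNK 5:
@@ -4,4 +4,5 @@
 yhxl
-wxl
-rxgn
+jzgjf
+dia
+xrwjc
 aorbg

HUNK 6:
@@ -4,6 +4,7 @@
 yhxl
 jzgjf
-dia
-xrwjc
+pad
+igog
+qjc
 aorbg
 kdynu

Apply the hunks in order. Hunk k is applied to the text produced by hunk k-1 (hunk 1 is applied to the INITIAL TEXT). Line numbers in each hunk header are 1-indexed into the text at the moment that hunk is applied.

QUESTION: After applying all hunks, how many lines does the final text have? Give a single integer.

Hunk 1: at line 4 remove [dyier] add [qwza,iue] -> 12 lines: zpbb apd peqw vdzx xqj qwza iue kdynu vrhd qsomy uwdl ylt
Hunk 2: at line 8 remove [vrhd,qsomy,uwdl] add [ftdq,bzulm] -> 11 lines: zpbb apd peqw vdzx xqj qwza iue kdynu ftdq bzulm ylt
Hunk 3: at line 2 remove [peqw,vdzx,xqj] add [goui,yhxl] -> 10 lines: zpbb apd goui yhxl qwza iue kdynu ftdq bzulm ylt
Hunk 4: at line 4 remove [qwza,iue] add [wxl,rxgn,aorbg] -> 11 lines: zpbb apd goui yhxl wxl rxgn aorbg kdynu ftdq bzulm ylt
Hunk 5: at line 4 remove [wxl,rxgn] add [jzgjf,dia,xrwjc] -> 12 lines: zpbb apd goui yhxl jzgjf dia xrwjc aorbg kdynu ftdq bzulm ylt
Hunk 6: at line 4 remove [dia,xrwjc] add [pad,igog,qjc] -> 13 lines: zpbb apd goui yhxl jzgjf pad igog qjc aorbg kdynu ftdq bzulm ylt
Final line count: 13

Answer: 13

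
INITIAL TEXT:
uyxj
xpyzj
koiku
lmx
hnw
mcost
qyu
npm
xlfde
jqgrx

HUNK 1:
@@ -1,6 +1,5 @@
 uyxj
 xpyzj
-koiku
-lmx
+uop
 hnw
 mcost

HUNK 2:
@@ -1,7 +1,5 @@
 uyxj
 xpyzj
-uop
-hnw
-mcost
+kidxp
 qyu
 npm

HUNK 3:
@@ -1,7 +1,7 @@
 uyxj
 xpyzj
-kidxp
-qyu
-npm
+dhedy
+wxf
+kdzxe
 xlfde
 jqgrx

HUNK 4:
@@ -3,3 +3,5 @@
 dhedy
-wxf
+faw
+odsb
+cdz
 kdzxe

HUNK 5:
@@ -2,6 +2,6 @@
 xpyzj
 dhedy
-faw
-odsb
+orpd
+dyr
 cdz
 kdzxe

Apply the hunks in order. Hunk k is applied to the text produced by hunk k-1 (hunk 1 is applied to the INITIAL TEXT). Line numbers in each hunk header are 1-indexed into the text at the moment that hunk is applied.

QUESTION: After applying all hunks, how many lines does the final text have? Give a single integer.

Answer: 9

Derivation:
Hunk 1: at line 1 remove [koiku,lmx] add [uop] -> 9 lines: uyxj xpyzj uop hnw mcost qyu npm xlfde jqgrx
Hunk 2: at line 1 remove [uop,hnw,mcost] add [kidxp] -> 7 lines: uyxj xpyzj kidxp qyu npm xlfde jqgrx
Hunk 3: at line 1 remove [kidxp,qyu,npm] add [dhedy,wxf,kdzxe] -> 7 lines: uyxj xpyzj dhedy wxf kdzxe xlfde jqgrx
Hunk 4: at line 3 remove [wxf] add [faw,odsb,cdz] -> 9 lines: uyxj xpyzj dhedy faw odsb cdz kdzxe xlfde jqgrx
Hunk 5: at line 2 remove [faw,odsb] add [orpd,dyr] -> 9 lines: uyxj xpyzj dhedy orpd dyr cdz kdzxe xlfde jqgrx
Final line count: 9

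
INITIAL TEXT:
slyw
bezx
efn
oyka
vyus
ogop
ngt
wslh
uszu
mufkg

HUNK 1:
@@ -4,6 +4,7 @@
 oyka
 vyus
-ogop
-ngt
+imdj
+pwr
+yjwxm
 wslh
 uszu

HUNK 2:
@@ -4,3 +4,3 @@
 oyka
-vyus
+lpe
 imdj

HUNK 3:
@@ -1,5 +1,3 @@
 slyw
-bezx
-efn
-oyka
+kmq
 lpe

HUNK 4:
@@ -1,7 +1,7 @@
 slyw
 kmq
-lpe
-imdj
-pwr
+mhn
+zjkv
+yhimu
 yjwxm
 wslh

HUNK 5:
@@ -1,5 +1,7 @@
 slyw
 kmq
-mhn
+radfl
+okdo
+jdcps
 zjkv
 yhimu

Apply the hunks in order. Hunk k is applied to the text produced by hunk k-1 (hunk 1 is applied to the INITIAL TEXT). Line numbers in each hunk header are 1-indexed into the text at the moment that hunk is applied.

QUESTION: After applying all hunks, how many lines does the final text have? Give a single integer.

Hunk 1: at line 4 remove [ogop,ngt] add [imdj,pwr,yjwxm] -> 11 lines: slyw bezx efn oyka vyus imdj pwr yjwxm wslh uszu mufkg
Hunk 2: at line 4 remove [vyus] add [lpe] -> 11 lines: slyw bezx efn oyka lpe imdj pwr yjwxm wslh uszu mufkg
Hunk 3: at line 1 remove [bezx,efn,oyka] add [kmq] -> 9 lines: slyw kmq lpe imdj pwr yjwxm wslh uszu mufkg
Hunk 4: at line 1 remove [lpe,imdj,pwr] add [mhn,zjkv,yhimu] -> 9 lines: slyw kmq mhn zjkv yhimu yjwxm wslh uszu mufkg
Hunk 5: at line 1 remove [mhn] add [radfl,okdo,jdcps] -> 11 lines: slyw kmq radfl okdo jdcps zjkv yhimu yjwxm wslh uszu mufkg
Final line count: 11

Answer: 11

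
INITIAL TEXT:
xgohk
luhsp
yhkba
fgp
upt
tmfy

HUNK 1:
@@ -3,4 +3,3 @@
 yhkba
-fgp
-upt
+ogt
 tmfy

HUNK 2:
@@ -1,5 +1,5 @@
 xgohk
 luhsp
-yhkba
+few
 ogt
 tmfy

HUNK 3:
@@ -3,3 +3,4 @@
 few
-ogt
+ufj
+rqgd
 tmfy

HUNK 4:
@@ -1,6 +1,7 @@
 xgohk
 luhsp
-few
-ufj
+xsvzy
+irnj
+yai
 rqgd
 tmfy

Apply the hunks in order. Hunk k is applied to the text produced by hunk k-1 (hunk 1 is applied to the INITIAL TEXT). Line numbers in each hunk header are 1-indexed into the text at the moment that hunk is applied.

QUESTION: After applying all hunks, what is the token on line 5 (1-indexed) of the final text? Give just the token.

Answer: yai

Derivation:
Hunk 1: at line 3 remove [fgp,upt] add [ogt] -> 5 lines: xgohk luhsp yhkba ogt tmfy
Hunk 2: at line 1 remove [yhkba] add [few] -> 5 lines: xgohk luhsp few ogt tmfy
Hunk 3: at line 3 remove [ogt] add [ufj,rqgd] -> 6 lines: xgohk luhsp few ufj rqgd tmfy
Hunk 4: at line 1 remove [few,ufj] add [xsvzy,irnj,yai] -> 7 lines: xgohk luhsp xsvzy irnj yai rqgd tmfy
Final line 5: yai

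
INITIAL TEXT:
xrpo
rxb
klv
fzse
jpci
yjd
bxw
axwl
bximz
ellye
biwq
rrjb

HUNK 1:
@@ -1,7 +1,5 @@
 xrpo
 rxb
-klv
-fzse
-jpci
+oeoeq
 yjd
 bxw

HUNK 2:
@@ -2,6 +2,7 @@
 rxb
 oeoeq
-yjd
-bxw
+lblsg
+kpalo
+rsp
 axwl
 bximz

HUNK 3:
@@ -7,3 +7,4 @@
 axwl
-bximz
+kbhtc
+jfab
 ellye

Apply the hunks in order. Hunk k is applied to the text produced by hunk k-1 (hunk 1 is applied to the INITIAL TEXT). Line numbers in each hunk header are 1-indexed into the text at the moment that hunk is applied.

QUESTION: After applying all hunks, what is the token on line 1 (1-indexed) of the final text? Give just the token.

Hunk 1: at line 1 remove [klv,fzse,jpci] add [oeoeq] -> 10 lines: xrpo rxb oeoeq yjd bxw axwl bximz ellye biwq rrjb
Hunk 2: at line 2 remove [yjd,bxw] add [lblsg,kpalo,rsp] -> 11 lines: xrpo rxb oeoeq lblsg kpalo rsp axwl bximz ellye biwq rrjb
Hunk 3: at line 7 remove [bximz] add [kbhtc,jfab] -> 12 lines: xrpo rxb oeoeq lblsg kpalo rsp axwl kbhtc jfab ellye biwq rrjb
Final line 1: xrpo

Answer: xrpo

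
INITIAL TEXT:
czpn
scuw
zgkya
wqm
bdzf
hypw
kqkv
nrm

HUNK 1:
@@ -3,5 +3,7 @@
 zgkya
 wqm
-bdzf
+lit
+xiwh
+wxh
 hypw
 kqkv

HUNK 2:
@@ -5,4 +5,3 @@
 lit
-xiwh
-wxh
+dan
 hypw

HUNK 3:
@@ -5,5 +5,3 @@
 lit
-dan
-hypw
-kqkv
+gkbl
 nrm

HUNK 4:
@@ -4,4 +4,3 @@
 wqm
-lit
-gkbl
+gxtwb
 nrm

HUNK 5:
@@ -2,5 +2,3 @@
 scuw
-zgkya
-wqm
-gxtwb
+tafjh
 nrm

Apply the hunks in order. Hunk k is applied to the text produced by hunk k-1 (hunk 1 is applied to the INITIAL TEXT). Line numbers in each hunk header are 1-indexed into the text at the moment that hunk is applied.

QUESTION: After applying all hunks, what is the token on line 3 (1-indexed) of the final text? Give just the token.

Answer: tafjh

Derivation:
Hunk 1: at line 3 remove [bdzf] add [lit,xiwh,wxh] -> 10 lines: czpn scuw zgkya wqm lit xiwh wxh hypw kqkv nrm
Hunk 2: at line 5 remove [xiwh,wxh] add [dan] -> 9 lines: czpn scuw zgkya wqm lit dan hypw kqkv nrm
Hunk 3: at line 5 remove [dan,hypw,kqkv] add [gkbl] -> 7 lines: czpn scuw zgkya wqm lit gkbl nrm
Hunk 4: at line 4 remove [lit,gkbl] add [gxtwb] -> 6 lines: czpn scuw zgkya wqm gxtwb nrm
Hunk 5: at line 2 remove [zgkya,wqm,gxtwb] add [tafjh] -> 4 lines: czpn scuw tafjh nrm
Final line 3: tafjh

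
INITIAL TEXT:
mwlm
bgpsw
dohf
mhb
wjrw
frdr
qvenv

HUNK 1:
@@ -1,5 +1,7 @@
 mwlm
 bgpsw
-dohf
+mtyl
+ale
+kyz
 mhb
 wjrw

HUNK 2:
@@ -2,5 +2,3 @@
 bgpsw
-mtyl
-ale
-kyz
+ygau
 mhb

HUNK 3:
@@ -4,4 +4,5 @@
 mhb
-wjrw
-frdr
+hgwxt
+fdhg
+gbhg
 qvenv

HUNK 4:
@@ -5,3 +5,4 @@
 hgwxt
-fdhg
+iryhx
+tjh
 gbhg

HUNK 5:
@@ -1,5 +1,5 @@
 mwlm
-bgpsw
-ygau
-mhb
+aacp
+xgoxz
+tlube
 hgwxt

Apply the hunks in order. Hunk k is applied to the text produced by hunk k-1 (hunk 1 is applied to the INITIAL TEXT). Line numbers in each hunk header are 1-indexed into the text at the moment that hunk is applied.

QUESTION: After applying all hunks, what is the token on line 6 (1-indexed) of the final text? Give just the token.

Hunk 1: at line 1 remove [dohf] add [mtyl,ale,kyz] -> 9 lines: mwlm bgpsw mtyl ale kyz mhb wjrw frdr qvenv
Hunk 2: at line 2 remove [mtyl,ale,kyz] add [ygau] -> 7 lines: mwlm bgpsw ygau mhb wjrw frdr qvenv
Hunk 3: at line 4 remove [wjrw,frdr] add [hgwxt,fdhg,gbhg] -> 8 lines: mwlm bgpsw ygau mhb hgwxt fdhg gbhg qvenv
Hunk 4: at line 5 remove [fdhg] add [iryhx,tjh] -> 9 lines: mwlm bgpsw ygau mhb hgwxt iryhx tjh gbhg qvenv
Hunk 5: at line 1 remove [bgpsw,ygau,mhb] add [aacp,xgoxz,tlube] -> 9 lines: mwlm aacp xgoxz tlube hgwxt iryhx tjh gbhg qvenv
Final line 6: iryhx

Answer: iryhx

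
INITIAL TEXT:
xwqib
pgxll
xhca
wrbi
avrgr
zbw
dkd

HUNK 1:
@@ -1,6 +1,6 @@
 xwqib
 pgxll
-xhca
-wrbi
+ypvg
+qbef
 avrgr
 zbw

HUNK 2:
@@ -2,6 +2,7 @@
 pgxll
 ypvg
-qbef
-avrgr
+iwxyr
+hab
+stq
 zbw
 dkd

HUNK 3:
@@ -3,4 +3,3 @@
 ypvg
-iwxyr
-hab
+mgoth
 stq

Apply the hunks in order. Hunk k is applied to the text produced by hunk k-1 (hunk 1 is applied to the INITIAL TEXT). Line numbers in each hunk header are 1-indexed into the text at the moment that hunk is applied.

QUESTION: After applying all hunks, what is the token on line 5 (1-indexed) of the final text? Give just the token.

Answer: stq

Derivation:
Hunk 1: at line 1 remove [xhca,wrbi] add [ypvg,qbef] -> 7 lines: xwqib pgxll ypvg qbef avrgr zbw dkd
Hunk 2: at line 2 remove [qbef,avrgr] add [iwxyr,hab,stq] -> 8 lines: xwqib pgxll ypvg iwxyr hab stq zbw dkd
Hunk 3: at line 3 remove [iwxyr,hab] add [mgoth] -> 7 lines: xwqib pgxll ypvg mgoth stq zbw dkd
Final line 5: stq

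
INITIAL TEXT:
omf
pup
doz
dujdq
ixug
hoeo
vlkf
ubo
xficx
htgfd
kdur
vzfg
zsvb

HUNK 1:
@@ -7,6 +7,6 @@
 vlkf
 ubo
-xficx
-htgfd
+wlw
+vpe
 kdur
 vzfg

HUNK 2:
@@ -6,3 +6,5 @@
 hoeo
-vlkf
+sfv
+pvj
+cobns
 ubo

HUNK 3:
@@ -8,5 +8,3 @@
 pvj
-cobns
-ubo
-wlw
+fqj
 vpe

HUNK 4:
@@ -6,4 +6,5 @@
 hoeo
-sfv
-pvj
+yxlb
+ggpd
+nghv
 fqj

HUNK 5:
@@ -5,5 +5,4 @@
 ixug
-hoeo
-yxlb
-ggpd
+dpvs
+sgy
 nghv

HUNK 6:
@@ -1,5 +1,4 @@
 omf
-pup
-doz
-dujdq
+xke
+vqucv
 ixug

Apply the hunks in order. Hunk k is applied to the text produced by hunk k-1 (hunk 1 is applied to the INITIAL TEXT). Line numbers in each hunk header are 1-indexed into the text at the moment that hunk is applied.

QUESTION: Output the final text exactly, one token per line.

Answer: omf
xke
vqucv
ixug
dpvs
sgy
nghv
fqj
vpe
kdur
vzfg
zsvb

Derivation:
Hunk 1: at line 7 remove [xficx,htgfd] add [wlw,vpe] -> 13 lines: omf pup doz dujdq ixug hoeo vlkf ubo wlw vpe kdur vzfg zsvb
Hunk 2: at line 6 remove [vlkf] add [sfv,pvj,cobns] -> 15 lines: omf pup doz dujdq ixug hoeo sfv pvj cobns ubo wlw vpe kdur vzfg zsvb
Hunk 3: at line 8 remove [cobns,ubo,wlw] add [fqj] -> 13 lines: omf pup doz dujdq ixug hoeo sfv pvj fqj vpe kdur vzfg zsvb
Hunk 4: at line 6 remove [sfv,pvj] add [yxlb,ggpd,nghv] -> 14 lines: omf pup doz dujdq ixug hoeo yxlb ggpd nghv fqj vpe kdur vzfg zsvb
Hunk 5: at line 5 remove [hoeo,yxlb,ggpd] add [dpvs,sgy] -> 13 lines: omf pup doz dujdq ixug dpvs sgy nghv fqj vpe kdur vzfg zsvb
Hunk 6: at line 1 remove [pup,doz,dujdq] add [xke,vqucv] -> 12 lines: omf xke vqucv ixug dpvs sgy nghv fqj vpe kdur vzfg zsvb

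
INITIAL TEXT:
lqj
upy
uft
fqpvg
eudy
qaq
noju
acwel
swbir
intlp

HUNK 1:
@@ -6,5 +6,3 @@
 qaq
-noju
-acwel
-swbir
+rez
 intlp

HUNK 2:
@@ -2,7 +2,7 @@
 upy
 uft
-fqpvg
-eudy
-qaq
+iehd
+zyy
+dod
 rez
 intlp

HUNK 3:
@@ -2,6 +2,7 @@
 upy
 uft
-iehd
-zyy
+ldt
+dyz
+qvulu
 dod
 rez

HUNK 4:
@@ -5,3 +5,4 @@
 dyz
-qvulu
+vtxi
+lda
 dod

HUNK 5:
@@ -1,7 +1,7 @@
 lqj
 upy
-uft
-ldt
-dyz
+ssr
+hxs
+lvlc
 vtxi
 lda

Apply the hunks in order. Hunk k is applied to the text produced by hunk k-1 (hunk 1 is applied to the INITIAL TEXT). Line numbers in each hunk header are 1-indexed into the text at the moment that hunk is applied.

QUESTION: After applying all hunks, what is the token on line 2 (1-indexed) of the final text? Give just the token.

Answer: upy

Derivation:
Hunk 1: at line 6 remove [noju,acwel,swbir] add [rez] -> 8 lines: lqj upy uft fqpvg eudy qaq rez intlp
Hunk 2: at line 2 remove [fqpvg,eudy,qaq] add [iehd,zyy,dod] -> 8 lines: lqj upy uft iehd zyy dod rez intlp
Hunk 3: at line 2 remove [iehd,zyy] add [ldt,dyz,qvulu] -> 9 lines: lqj upy uft ldt dyz qvulu dod rez intlp
Hunk 4: at line 5 remove [qvulu] add [vtxi,lda] -> 10 lines: lqj upy uft ldt dyz vtxi lda dod rez intlp
Hunk 5: at line 1 remove [uft,ldt,dyz] add [ssr,hxs,lvlc] -> 10 lines: lqj upy ssr hxs lvlc vtxi lda dod rez intlp
Final line 2: upy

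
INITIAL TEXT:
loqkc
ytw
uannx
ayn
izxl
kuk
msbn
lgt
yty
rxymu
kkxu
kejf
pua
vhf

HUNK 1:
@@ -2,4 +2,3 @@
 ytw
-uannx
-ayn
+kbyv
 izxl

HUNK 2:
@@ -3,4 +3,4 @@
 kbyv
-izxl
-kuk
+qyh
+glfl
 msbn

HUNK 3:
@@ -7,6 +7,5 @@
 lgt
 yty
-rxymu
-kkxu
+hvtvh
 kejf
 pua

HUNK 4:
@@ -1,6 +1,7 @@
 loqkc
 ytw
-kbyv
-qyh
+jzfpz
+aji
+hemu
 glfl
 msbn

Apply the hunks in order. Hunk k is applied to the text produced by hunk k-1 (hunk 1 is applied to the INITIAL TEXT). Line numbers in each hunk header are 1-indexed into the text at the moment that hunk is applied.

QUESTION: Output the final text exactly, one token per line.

Hunk 1: at line 2 remove [uannx,ayn] add [kbyv] -> 13 lines: loqkc ytw kbyv izxl kuk msbn lgt yty rxymu kkxu kejf pua vhf
Hunk 2: at line 3 remove [izxl,kuk] add [qyh,glfl] -> 13 lines: loqkc ytw kbyv qyh glfl msbn lgt yty rxymu kkxu kejf pua vhf
Hunk 3: at line 7 remove [rxymu,kkxu] add [hvtvh] -> 12 lines: loqkc ytw kbyv qyh glfl msbn lgt yty hvtvh kejf pua vhf
Hunk 4: at line 1 remove [kbyv,qyh] add [jzfpz,aji,hemu] -> 13 lines: loqkc ytw jzfpz aji hemu glfl msbn lgt yty hvtvh kejf pua vhf

Answer: loqkc
ytw
jzfpz
aji
hemu
glfl
msbn
lgt
yty
hvtvh
kejf
pua
vhf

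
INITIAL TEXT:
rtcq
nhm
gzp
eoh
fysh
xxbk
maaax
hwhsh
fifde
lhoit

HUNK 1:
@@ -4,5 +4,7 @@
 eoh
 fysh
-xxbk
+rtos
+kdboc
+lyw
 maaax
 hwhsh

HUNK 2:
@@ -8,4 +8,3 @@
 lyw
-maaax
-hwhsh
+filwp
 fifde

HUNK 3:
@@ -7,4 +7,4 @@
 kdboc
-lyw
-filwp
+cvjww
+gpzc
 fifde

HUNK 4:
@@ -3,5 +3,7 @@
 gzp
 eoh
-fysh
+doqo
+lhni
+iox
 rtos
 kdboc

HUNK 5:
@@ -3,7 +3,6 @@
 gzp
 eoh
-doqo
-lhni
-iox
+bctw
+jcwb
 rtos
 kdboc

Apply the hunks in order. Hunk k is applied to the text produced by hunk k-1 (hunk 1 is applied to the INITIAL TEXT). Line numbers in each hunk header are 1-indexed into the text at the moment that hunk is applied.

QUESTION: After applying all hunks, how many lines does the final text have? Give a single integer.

Hunk 1: at line 4 remove [xxbk] add [rtos,kdboc,lyw] -> 12 lines: rtcq nhm gzp eoh fysh rtos kdboc lyw maaax hwhsh fifde lhoit
Hunk 2: at line 8 remove [maaax,hwhsh] add [filwp] -> 11 lines: rtcq nhm gzp eoh fysh rtos kdboc lyw filwp fifde lhoit
Hunk 3: at line 7 remove [lyw,filwp] add [cvjww,gpzc] -> 11 lines: rtcq nhm gzp eoh fysh rtos kdboc cvjww gpzc fifde lhoit
Hunk 4: at line 3 remove [fysh] add [doqo,lhni,iox] -> 13 lines: rtcq nhm gzp eoh doqo lhni iox rtos kdboc cvjww gpzc fifde lhoit
Hunk 5: at line 3 remove [doqo,lhni,iox] add [bctw,jcwb] -> 12 lines: rtcq nhm gzp eoh bctw jcwb rtos kdboc cvjww gpzc fifde lhoit
Final line count: 12

Answer: 12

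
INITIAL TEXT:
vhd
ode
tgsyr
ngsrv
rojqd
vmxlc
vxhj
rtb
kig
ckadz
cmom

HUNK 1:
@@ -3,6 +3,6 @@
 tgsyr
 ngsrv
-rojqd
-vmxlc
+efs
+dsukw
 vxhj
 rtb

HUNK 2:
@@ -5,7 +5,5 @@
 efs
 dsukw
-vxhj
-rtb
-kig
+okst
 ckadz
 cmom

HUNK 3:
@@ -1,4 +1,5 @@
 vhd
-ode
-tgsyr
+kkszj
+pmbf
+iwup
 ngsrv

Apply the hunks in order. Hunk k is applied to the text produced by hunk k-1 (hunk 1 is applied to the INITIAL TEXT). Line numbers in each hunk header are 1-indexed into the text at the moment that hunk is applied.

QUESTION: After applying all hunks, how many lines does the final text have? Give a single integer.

Hunk 1: at line 3 remove [rojqd,vmxlc] add [efs,dsukw] -> 11 lines: vhd ode tgsyr ngsrv efs dsukw vxhj rtb kig ckadz cmom
Hunk 2: at line 5 remove [vxhj,rtb,kig] add [okst] -> 9 lines: vhd ode tgsyr ngsrv efs dsukw okst ckadz cmom
Hunk 3: at line 1 remove [ode,tgsyr] add [kkszj,pmbf,iwup] -> 10 lines: vhd kkszj pmbf iwup ngsrv efs dsukw okst ckadz cmom
Final line count: 10

Answer: 10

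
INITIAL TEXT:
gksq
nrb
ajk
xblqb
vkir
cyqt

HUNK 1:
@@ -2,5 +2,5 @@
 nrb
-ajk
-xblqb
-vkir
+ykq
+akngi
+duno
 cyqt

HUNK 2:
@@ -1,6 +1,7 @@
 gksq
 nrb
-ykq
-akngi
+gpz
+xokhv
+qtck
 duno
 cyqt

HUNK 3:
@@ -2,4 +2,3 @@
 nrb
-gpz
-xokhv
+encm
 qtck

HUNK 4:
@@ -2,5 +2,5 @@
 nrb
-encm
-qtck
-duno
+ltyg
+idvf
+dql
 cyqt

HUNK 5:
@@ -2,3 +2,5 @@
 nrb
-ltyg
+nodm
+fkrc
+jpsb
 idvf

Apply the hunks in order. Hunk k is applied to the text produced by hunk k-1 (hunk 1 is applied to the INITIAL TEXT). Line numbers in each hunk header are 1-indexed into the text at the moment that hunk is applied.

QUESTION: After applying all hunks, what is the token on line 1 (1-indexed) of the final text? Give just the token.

Hunk 1: at line 2 remove [ajk,xblqb,vkir] add [ykq,akngi,duno] -> 6 lines: gksq nrb ykq akngi duno cyqt
Hunk 2: at line 1 remove [ykq,akngi] add [gpz,xokhv,qtck] -> 7 lines: gksq nrb gpz xokhv qtck duno cyqt
Hunk 3: at line 2 remove [gpz,xokhv] add [encm] -> 6 lines: gksq nrb encm qtck duno cyqt
Hunk 4: at line 2 remove [encm,qtck,duno] add [ltyg,idvf,dql] -> 6 lines: gksq nrb ltyg idvf dql cyqt
Hunk 5: at line 2 remove [ltyg] add [nodm,fkrc,jpsb] -> 8 lines: gksq nrb nodm fkrc jpsb idvf dql cyqt
Final line 1: gksq

Answer: gksq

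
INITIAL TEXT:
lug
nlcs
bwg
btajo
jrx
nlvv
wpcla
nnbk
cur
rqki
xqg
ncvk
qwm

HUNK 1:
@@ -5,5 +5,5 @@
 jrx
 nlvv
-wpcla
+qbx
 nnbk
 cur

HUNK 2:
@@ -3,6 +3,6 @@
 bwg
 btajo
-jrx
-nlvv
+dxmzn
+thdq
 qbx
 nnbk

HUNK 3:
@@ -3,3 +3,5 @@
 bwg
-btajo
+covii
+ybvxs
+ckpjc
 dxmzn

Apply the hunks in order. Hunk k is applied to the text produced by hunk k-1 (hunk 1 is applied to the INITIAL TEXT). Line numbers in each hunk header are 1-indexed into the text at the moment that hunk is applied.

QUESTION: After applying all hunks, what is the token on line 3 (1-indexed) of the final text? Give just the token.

Answer: bwg

Derivation:
Hunk 1: at line 5 remove [wpcla] add [qbx] -> 13 lines: lug nlcs bwg btajo jrx nlvv qbx nnbk cur rqki xqg ncvk qwm
Hunk 2: at line 3 remove [jrx,nlvv] add [dxmzn,thdq] -> 13 lines: lug nlcs bwg btajo dxmzn thdq qbx nnbk cur rqki xqg ncvk qwm
Hunk 3: at line 3 remove [btajo] add [covii,ybvxs,ckpjc] -> 15 lines: lug nlcs bwg covii ybvxs ckpjc dxmzn thdq qbx nnbk cur rqki xqg ncvk qwm
Final line 3: bwg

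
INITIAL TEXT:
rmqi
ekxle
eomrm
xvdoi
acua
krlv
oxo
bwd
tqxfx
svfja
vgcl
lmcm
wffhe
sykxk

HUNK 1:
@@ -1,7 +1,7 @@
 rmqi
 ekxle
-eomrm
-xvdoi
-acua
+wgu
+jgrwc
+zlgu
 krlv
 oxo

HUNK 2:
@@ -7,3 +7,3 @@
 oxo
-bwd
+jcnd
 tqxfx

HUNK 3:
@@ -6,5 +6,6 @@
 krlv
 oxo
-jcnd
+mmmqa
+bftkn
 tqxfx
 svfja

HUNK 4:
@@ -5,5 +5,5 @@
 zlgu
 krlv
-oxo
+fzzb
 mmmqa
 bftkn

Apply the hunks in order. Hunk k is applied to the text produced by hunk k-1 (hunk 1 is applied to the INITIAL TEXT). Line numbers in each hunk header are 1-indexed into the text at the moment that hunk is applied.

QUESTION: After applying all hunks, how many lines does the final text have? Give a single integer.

Answer: 15

Derivation:
Hunk 1: at line 1 remove [eomrm,xvdoi,acua] add [wgu,jgrwc,zlgu] -> 14 lines: rmqi ekxle wgu jgrwc zlgu krlv oxo bwd tqxfx svfja vgcl lmcm wffhe sykxk
Hunk 2: at line 7 remove [bwd] add [jcnd] -> 14 lines: rmqi ekxle wgu jgrwc zlgu krlv oxo jcnd tqxfx svfja vgcl lmcm wffhe sykxk
Hunk 3: at line 6 remove [jcnd] add [mmmqa,bftkn] -> 15 lines: rmqi ekxle wgu jgrwc zlgu krlv oxo mmmqa bftkn tqxfx svfja vgcl lmcm wffhe sykxk
Hunk 4: at line 5 remove [oxo] add [fzzb] -> 15 lines: rmqi ekxle wgu jgrwc zlgu krlv fzzb mmmqa bftkn tqxfx svfja vgcl lmcm wffhe sykxk
Final line count: 15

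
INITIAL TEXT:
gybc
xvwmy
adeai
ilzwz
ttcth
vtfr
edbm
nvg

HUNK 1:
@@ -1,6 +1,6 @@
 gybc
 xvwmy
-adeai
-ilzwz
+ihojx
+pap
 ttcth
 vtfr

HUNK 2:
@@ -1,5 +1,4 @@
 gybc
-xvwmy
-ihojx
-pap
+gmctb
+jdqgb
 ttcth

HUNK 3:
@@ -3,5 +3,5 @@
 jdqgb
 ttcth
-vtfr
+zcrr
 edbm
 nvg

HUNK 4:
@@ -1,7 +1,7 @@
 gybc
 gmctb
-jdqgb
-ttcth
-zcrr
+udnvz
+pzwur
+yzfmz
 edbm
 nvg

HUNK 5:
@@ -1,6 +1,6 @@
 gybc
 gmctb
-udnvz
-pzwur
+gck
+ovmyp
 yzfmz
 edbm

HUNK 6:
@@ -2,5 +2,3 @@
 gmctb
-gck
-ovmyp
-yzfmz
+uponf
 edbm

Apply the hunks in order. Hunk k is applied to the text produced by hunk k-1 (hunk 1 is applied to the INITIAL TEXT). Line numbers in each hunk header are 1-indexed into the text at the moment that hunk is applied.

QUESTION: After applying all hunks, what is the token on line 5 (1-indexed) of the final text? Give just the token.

Answer: nvg

Derivation:
Hunk 1: at line 1 remove [adeai,ilzwz] add [ihojx,pap] -> 8 lines: gybc xvwmy ihojx pap ttcth vtfr edbm nvg
Hunk 2: at line 1 remove [xvwmy,ihojx,pap] add [gmctb,jdqgb] -> 7 lines: gybc gmctb jdqgb ttcth vtfr edbm nvg
Hunk 3: at line 3 remove [vtfr] add [zcrr] -> 7 lines: gybc gmctb jdqgb ttcth zcrr edbm nvg
Hunk 4: at line 1 remove [jdqgb,ttcth,zcrr] add [udnvz,pzwur,yzfmz] -> 7 lines: gybc gmctb udnvz pzwur yzfmz edbm nvg
Hunk 5: at line 1 remove [udnvz,pzwur] add [gck,ovmyp] -> 7 lines: gybc gmctb gck ovmyp yzfmz edbm nvg
Hunk 6: at line 2 remove [gck,ovmyp,yzfmz] add [uponf] -> 5 lines: gybc gmctb uponf edbm nvg
Final line 5: nvg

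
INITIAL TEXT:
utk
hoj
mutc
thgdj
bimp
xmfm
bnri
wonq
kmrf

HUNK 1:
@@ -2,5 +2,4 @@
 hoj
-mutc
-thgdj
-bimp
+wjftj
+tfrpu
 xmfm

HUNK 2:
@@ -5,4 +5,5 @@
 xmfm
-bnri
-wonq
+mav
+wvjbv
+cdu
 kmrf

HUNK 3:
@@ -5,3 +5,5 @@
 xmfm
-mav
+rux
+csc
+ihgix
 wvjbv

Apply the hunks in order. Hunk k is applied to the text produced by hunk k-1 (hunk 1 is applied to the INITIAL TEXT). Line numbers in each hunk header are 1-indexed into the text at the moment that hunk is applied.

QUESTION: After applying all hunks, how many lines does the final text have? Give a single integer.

Hunk 1: at line 2 remove [mutc,thgdj,bimp] add [wjftj,tfrpu] -> 8 lines: utk hoj wjftj tfrpu xmfm bnri wonq kmrf
Hunk 2: at line 5 remove [bnri,wonq] add [mav,wvjbv,cdu] -> 9 lines: utk hoj wjftj tfrpu xmfm mav wvjbv cdu kmrf
Hunk 3: at line 5 remove [mav] add [rux,csc,ihgix] -> 11 lines: utk hoj wjftj tfrpu xmfm rux csc ihgix wvjbv cdu kmrf
Final line count: 11

Answer: 11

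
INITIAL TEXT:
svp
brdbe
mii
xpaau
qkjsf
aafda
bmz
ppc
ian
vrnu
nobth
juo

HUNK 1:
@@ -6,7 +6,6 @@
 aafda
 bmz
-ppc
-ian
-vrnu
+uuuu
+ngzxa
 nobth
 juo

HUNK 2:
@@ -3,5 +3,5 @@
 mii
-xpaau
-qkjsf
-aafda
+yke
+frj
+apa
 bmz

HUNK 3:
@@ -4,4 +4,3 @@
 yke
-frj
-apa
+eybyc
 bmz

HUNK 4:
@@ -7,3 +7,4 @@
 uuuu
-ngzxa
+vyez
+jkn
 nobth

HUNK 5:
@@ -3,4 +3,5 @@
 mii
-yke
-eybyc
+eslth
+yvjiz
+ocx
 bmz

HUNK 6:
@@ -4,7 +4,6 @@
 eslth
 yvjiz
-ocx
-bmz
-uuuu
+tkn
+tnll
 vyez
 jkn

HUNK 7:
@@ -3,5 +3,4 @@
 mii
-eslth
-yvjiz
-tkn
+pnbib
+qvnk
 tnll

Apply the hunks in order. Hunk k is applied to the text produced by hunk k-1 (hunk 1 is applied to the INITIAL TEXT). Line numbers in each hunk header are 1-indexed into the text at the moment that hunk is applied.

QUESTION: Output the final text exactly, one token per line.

Answer: svp
brdbe
mii
pnbib
qvnk
tnll
vyez
jkn
nobth
juo

Derivation:
Hunk 1: at line 6 remove [ppc,ian,vrnu] add [uuuu,ngzxa] -> 11 lines: svp brdbe mii xpaau qkjsf aafda bmz uuuu ngzxa nobth juo
Hunk 2: at line 3 remove [xpaau,qkjsf,aafda] add [yke,frj,apa] -> 11 lines: svp brdbe mii yke frj apa bmz uuuu ngzxa nobth juo
Hunk 3: at line 4 remove [frj,apa] add [eybyc] -> 10 lines: svp brdbe mii yke eybyc bmz uuuu ngzxa nobth juo
Hunk 4: at line 7 remove [ngzxa] add [vyez,jkn] -> 11 lines: svp brdbe mii yke eybyc bmz uuuu vyez jkn nobth juo
Hunk 5: at line 3 remove [yke,eybyc] add [eslth,yvjiz,ocx] -> 12 lines: svp brdbe mii eslth yvjiz ocx bmz uuuu vyez jkn nobth juo
Hunk 6: at line 4 remove [ocx,bmz,uuuu] add [tkn,tnll] -> 11 lines: svp brdbe mii eslth yvjiz tkn tnll vyez jkn nobth juo
Hunk 7: at line 3 remove [eslth,yvjiz,tkn] add [pnbib,qvnk] -> 10 lines: svp brdbe mii pnbib qvnk tnll vyez jkn nobth juo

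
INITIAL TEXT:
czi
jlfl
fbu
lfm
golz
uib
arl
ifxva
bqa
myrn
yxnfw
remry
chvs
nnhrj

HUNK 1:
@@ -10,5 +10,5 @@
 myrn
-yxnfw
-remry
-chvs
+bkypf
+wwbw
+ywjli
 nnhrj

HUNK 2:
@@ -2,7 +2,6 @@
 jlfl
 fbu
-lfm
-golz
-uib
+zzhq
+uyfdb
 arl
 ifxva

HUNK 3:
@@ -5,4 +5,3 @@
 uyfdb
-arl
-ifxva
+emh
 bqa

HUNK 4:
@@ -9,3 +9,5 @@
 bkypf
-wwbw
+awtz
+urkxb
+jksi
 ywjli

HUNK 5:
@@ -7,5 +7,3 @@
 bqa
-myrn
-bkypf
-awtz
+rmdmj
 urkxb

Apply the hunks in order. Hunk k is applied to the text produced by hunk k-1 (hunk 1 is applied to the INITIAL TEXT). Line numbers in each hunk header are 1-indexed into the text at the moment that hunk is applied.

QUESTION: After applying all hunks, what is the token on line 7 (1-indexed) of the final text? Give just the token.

Answer: bqa

Derivation:
Hunk 1: at line 10 remove [yxnfw,remry,chvs] add [bkypf,wwbw,ywjli] -> 14 lines: czi jlfl fbu lfm golz uib arl ifxva bqa myrn bkypf wwbw ywjli nnhrj
Hunk 2: at line 2 remove [lfm,golz,uib] add [zzhq,uyfdb] -> 13 lines: czi jlfl fbu zzhq uyfdb arl ifxva bqa myrn bkypf wwbw ywjli nnhrj
Hunk 3: at line 5 remove [arl,ifxva] add [emh] -> 12 lines: czi jlfl fbu zzhq uyfdb emh bqa myrn bkypf wwbw ywjli nnhrj
Hunk 4: at line 9 remove [wwbw] add [awtz,urkxb,jksi] -> 14 lines: czi jlfl fbu zzhq uyfdb emh bqa myrn bkypf awtz urkxb jksi ywjli nnhrj
Hunk 5: at line 7 remove [myrn,bkypf,awtz] add [rmdmj] -> 12 lines: czi jlfl fbu zzhq uyfdb emh bqa rmdmj urkxb jksi ywjli nnhrj
Final line 7: bqa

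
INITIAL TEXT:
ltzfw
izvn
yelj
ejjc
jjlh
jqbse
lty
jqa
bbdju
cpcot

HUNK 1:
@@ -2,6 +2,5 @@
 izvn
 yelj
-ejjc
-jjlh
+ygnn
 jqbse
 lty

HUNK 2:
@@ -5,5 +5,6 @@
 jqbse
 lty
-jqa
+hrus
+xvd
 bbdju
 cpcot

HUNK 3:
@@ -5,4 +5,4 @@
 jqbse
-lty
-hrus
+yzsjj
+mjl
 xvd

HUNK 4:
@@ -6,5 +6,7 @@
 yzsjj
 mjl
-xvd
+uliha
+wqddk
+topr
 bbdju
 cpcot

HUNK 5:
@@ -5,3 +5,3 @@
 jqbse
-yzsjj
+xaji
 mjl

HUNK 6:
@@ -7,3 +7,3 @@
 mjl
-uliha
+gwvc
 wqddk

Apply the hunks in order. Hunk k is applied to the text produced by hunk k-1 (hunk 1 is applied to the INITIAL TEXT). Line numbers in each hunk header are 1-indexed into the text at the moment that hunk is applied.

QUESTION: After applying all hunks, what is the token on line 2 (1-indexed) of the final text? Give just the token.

Answer: izvn

Derivation:
Hunk 1: at line 2 remove [ejjc,jjlh] add [ygnn] -> 9 lines: ltzfw izvn yelj ygnn jqbse lty jqa bbdju cpcot
Hunk 2: at line 5 remove [jqa] add [hrus,xvd] -> 10 lines: ltzfw izvn yelj ygnn jqbse lty hrus xvd bbdju cpcot
Hunk 3: at line 5 remove [lty,hrus] add [yzsjj,mjl] -> 10 lines: ltzfw izvn yelj ygnn jqbse yzsjj mjl xvd bbdju cpcot
Hunk 4: at line 6 remove [xvd] add [uliha,wqddk,topr] -> 12 lines: ltzfw izvn yelj ygnn jqbse yzsjj mjl uliha wqddk topr bbdju cpcot
Hunk 5: at line 5 remove [yzsjj] add [xaji] -> 12 lines: ltzfw izvn yelj ygnn jqbse xaji mjl uliha wqddk topr bbdju cpcot
Hunk 6: at line 7 remove [uliha] add [gwvc] -> 12 lines: ltzfw izvn yelj ygnn jqbse xaji mjl gwvc wqddk topr bbdju cpcot
Final line 2: izvn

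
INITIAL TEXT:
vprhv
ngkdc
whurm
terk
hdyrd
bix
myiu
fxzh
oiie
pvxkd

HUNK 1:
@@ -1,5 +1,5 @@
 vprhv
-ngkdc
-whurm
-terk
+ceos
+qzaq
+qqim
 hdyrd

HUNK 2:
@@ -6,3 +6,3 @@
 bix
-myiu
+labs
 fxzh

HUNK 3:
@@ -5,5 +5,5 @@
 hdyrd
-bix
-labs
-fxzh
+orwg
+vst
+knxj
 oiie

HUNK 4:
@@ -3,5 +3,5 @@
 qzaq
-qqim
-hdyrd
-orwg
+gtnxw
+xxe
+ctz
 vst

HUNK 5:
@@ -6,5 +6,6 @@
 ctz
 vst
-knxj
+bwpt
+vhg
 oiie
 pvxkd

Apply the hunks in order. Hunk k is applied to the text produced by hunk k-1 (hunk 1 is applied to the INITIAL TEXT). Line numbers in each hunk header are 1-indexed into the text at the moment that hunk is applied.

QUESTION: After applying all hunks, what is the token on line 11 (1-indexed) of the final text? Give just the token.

Answer: pvxkd

Derivation:
Hunk 1: at line 1 remove [ngkdc,whurm,terk] add [ceos,qzaq,qqim] -> 10 lines: vprhv ceos qzaq qqim hdyrd bix myiu fxzh oiie pvxkd
Hunk 2: at line 6 remove [myiu] add [labs] -> 10 lines: vprhv ceos qzaq qqim hdyrd bix labs fxzh oiie pvxkd
Hunk 3: at line 5 remove [bix,labs,fxzh] add [orwg,vst,knxj] -> 10 lines: vprhv ceos qzaq qqim hdyrd orwg vst knxj oiie pvxkd
Hunk 4: at line 3 remove [qqim,hdyrd,orwg] add [gtnxw,xxe,ctz] -> 10 lines: vprhv ceos qzaq gtnxw xxe ctz vst knxj oiie pvxkd
Hunk 5: at line 6 remove [knxj] add [bwpt,vhg] -> 11 lines: vprhv ceos qzaq gtnxw xxe ctz vst bwpt vhg oiie pvxkd
Final line 11: pvxkd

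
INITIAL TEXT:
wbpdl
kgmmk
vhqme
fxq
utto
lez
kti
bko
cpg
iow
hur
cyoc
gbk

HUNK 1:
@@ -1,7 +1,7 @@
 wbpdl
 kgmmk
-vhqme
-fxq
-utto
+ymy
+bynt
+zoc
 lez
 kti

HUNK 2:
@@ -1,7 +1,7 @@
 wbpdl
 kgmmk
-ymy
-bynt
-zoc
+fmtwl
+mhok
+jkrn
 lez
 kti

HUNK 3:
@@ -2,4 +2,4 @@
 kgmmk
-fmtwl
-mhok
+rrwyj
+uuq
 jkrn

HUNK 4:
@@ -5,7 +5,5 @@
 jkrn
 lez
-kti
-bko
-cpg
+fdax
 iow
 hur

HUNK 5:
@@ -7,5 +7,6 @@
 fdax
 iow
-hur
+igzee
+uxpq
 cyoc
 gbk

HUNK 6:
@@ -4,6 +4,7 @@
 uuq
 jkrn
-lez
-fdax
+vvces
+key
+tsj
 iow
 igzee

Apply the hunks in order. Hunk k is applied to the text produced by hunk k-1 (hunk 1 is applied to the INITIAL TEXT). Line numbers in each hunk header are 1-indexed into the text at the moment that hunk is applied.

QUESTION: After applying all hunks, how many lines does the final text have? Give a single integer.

Answer: 13

Derivation:
Hunk 1: at line 1 remove [vhqme,fxq,utto] add [ymy,bynt,zoc] -> 13 lines: wbpdl kgmmk ymy bynt zoc lez kti bko cpg iow hur cyoc gbk
Hunk 2: at line 1 remove [ymy,bynt,zoc] add [fmtwl,mhok,jkrn] -> 13 lines: wbpdl kgmmk fmtwl mhok jkrn lez kti bko cpg iow hur cyoc gbk
Hunk 3: at line 2 remove [fmtwl,mhok] add [rrwyj,uuq] -> 13 lines: wbpdl kgmmk rrwyj uuq jkrn lez kti bko cpg iow hur cyoc gbk
Hunk 4: at line 5 remove [kti,bko,cpg] add [fdax] -> 11 lines: wbpdl kgmmk rrwyj uuq jkrn lez fdax iow hur cyoc gbk
Hunk 5: at line 7 remove [hur] add [igzee,uxpq] -> 12 lines: wbpdl kgmmk rrwyj uuq jkrn lez fdax iow igzee uxpq cyoc gbk
Hunk 6: at line 4 remove [lez,fdax] add [vvces,key,tsj] -> 13 lines: wbpdl kgmmk rrwyj uuq jkrn vvces key tsj iow igzee uxpq cyoc gbk
Final line count: 13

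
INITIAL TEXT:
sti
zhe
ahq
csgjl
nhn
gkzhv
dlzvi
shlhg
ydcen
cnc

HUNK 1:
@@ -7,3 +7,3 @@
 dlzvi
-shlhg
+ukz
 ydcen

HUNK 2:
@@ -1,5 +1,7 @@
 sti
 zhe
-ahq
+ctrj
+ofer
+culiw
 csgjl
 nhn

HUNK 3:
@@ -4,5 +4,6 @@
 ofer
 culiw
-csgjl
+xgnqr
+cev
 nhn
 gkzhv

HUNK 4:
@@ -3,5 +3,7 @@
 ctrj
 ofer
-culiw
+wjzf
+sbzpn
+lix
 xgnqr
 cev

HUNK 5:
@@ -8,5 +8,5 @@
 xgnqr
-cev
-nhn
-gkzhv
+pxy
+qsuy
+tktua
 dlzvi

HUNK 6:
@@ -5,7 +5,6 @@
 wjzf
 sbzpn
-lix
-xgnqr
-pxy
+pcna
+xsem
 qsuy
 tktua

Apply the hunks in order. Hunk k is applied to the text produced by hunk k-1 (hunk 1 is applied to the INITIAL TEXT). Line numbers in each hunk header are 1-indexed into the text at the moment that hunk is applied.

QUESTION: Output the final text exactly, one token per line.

Hunk 1: at line 7 remove [shlhg] add [ukz] -> 10 lines: sti zhe ahq csgjl nhn gkzhv dlzvi ukz ydcen cnc
Hunk 2: at line 1 remove [ahq] add [ctrj,ofer,culiw] -> 12 lines: sti zhe ctrj ofer culiw csgjl nhn gkzhv dlzvi ukz ydcen cnc
Hunk 3: at line 4 remove [csgjl] add [xgnqr,cev] -> 13 lines: sti zhe ctrj ofer culiw xgnqr cev nhn gkzhv dlzvi ukz ydcen cnc
Hunk 4: at line 3 remove [culiw] add [wjzf,sbzpn,lix] -> 15 lines: sti zhe ctrj ofer wjzf sbzpn lix xgnqr cev nhn gkzhv dlzvi ukz ydcen cnc
Hunk 5: at line 8 remove [cev,nhn,gkzhv] add [pxy,qsuy,tktua] -> 15 lines: sti zhe ctrj ofer wjzf sbzpn lix xgnqr pxy qsuy tktua dlzvi ukz ydcen cnc
Hunk 6: at line 5 remove [lix,xgnqr,pxy] add [pcna,xsem] -> 14 lines: sti zhe ctrj ofer wjzf sbzpn pcna xsem qsuy tktua dlzvi ukz ydcen cnc

Answer: sti
zhe
ctrj
ofer
wjzf
sbzpn
pcna
xsem
qsuy
tktua
dlzvi
ukz
ydcen
cnc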